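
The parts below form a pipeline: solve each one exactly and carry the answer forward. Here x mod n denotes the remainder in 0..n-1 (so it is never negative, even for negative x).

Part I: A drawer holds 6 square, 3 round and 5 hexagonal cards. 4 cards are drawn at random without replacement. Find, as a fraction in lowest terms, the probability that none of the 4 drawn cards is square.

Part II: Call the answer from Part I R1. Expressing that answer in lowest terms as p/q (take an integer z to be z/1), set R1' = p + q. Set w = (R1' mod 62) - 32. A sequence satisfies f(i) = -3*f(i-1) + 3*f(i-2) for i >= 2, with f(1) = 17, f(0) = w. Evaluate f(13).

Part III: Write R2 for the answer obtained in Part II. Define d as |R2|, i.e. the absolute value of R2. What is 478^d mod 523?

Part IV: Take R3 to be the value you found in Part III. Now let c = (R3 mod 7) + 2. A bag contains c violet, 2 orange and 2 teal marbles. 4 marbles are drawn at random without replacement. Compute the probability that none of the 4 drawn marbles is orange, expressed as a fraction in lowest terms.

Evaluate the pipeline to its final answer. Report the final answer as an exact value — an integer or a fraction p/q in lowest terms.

1/7

Part I: total draws C(14,4) = 1001; favorable C(8,4) = 70; P = 10/143; answer 10/143
Part II: R1 = 10/143; threaded value p + q = 153; w = -3; f(2) = -3*(17) + 3*(-3) = -60; iterating: f(2)=-60, f(3)=231, f(4)=-873, f(5)=3312, f(6)=-12555, f(7)=47601, f(8)=-180468, f(9)=684207, f(10)=-2594025, f(11)=9834696, f(12)=-37286163, f(13)=141362577; answer 141362577
Part III: R2 = 141362577; d = 141362577; squarings mod 523: 478^1=478, 478^2=456, 478^4=305, 478^8=454, 478^16=54, 478^32=301, 478^64=122, 478^128=240, 478^256=70, 478^512=193, 478^1024=116, 478^2048=381, 478^4096=290, 478^8192=420, 478^16384=149, 478^32768=235, 478^65536=310, 478^131072=391, 478^262144=165, 478^524288=29, 478^1048576=318, 478^2097152=185, 478^4194304=230, 478^8388608=77, 478^16777216=176, 478^33554432=119, 478^67108864=40, 478^134217728=31; 478^141362577 = 478^1 * 478^16 * 478^128 * 478^256 * 478^1024 * 478^65536 * 478^262144 * 478^524288 * 478^2097152 * 478^4194304 * 478^134217728 = 43 (mod 523); answer 43
Part IV: R3 = 43; c = 3; total draws C(7,4) = 35; favorable C(5,4) = 5; P = 1/7; answer 1/7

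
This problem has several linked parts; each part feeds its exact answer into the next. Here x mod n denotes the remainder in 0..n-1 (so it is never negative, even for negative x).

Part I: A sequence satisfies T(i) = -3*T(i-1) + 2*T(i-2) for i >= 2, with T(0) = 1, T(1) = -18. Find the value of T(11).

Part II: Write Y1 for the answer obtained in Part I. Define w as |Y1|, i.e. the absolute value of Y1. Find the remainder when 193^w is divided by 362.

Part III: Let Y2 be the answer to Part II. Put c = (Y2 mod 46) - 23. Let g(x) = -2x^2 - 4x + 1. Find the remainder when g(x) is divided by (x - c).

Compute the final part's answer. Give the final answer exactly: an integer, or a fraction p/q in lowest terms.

Part I: T(2) = -3*(-18) + 2*(1) = 56; iterating: T(2)=56, T(3)=-204, T(4)=724, T(5)=-2580, T(6)=9188, T(7)=-32724, T(8)=116548, T(9)=-415092, T(10)=1478372, T(11)=-5265300; answer -5265300
Part II: Y1 = -5265300; w = 5265300; squarings mod 362: 193^1=193, 193^2=325, 193^4=283, 193^8=87, 193^16=329, 193^32=3, 193^64=9, 193^128=81, 193^256=45, 193^512=215, 193^1024=251, 193^2048=13, 193^4096=169, 193^8192=325, 193^16384=283, 193^32768=87, 193^65536=329, 193^131072=3, 193^262144=9, 193^524288=81, 193^1048576=45, 193^2097152=215, 193^4194304=251; 193^5265300 = 193^4 * 193^16 * 193^128 * 193^256 * 193^512 * 193^1024 * 193^4096 * 193^16384 * 193^1048576 * 193^4194304 = 313 (mod 362); answer 313
Part III: Y2 = 313; c = 14; remainder = value at the root: -2*(14)^2 - 4*(14)^1 + 1 = (-392) + (-56) + (1) = -447; answer -447

-447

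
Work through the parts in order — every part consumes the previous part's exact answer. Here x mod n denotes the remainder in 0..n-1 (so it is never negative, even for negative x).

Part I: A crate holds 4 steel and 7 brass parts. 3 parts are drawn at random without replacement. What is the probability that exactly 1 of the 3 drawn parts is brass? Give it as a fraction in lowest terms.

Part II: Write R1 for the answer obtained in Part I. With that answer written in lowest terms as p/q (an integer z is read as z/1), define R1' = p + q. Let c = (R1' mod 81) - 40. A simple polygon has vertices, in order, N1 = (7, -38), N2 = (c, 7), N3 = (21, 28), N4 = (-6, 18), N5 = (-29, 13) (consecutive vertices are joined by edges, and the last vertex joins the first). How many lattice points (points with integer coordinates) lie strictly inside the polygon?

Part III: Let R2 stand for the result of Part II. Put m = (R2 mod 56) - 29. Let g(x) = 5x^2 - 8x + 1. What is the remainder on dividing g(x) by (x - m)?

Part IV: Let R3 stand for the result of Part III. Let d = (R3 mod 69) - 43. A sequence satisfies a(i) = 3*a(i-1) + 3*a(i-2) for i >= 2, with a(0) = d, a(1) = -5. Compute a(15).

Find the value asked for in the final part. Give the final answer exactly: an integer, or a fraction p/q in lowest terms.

1467363276

Part I: total draws C(11,3) = 165; favorable C(7,1)*C(4,2) = 42; P = 14/55; answer 14/55
Part II: R1 = 14/55; threaded value p + q = 69; c = 29; cross terms: (7*7 - 29*-38)=1151, (29*28 - 21*7)=665, (21*18 - -6*28)=546, (-6*13 - -29*18)=444, (-29*-38 - 7*13)=1011; twice the area = |3817| = 3817; area = 3817/2; boundary points = 1 + 1 + 1 + 1 + 3 = 7; strictly interior points = area - boundary/2 + 1 = 1906; answer 1906
Part III: R2 = 1906; m = -27; remainder = value at the root: 5*(-27)^2 - 8*(-27)^1 + 1 = (3645) + (216) + (1) = 3862; answer 3862
Part IV: R3 = 3862; d = 24; a(2) = 3*(-5) + 3*(24) = 57; iterating: a(2)=57, a(3)=156, a(4)=639, a(5)=2385, a(6)=9072, a(7)=34371, a(8)=130329, a(9)=494100, a(10)=1873287, a(11)=7102161, a(12)=26926344, a(13)=102085515, a(14)=387035577, a(15)=1467363276; answer 1467363276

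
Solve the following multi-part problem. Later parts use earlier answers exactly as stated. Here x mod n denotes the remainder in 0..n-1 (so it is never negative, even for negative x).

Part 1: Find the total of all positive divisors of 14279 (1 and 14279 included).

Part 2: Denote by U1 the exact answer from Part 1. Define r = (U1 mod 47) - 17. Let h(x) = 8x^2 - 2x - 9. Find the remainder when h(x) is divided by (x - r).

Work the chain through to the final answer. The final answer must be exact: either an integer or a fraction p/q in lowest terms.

Part 1: 14279 = 109 * 131; sigma = (1 + 109) * (1 + 131) = 110 * 132 = 14520; answer 14520
Part 2: U1 = 14520; r = 27; remainder = value at the root: 8*(27)^2 - 2*(27)^1 - 9 = (5832) + (-54) + (-9) = 5769; answer 5769

5769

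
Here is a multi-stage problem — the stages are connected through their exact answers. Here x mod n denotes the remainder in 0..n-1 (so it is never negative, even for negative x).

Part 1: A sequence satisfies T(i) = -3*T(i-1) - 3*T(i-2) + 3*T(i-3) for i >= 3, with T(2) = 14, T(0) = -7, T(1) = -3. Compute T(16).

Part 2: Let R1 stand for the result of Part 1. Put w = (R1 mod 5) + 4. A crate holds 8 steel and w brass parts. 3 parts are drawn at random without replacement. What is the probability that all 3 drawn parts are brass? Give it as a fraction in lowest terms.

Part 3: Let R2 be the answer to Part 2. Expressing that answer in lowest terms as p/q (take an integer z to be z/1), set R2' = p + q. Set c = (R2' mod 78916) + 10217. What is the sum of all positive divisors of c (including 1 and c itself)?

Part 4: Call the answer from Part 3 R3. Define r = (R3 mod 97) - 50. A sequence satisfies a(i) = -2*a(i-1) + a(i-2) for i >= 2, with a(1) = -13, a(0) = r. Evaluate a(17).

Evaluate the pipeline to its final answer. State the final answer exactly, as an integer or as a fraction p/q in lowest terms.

-1122829

Part 1: T(3) = -3*(14) - 3*(-3) + 3*(-7) = -54; iterating: T(3)=-54, T(4)=111, T(5)=-129, T(6)=-108, T(7)=1044, T(8)=-3195, T(9)=6129, T(10)=-5670, T(11)=-10962, T(12)=68283, T(13)=-188973, T(14)=329184, T(15)=-215784, T(16)=-907119; answer -907119
Part 2: R1 = -907119; w = 5; total draws C(13,3) = 286; favorable C(5,3) = 10; P = 5/143; answer 5/143
Part 3: R2 = 5/143; threaded value p + q = 148; c = 10365; 10365 = 3 * 5 * 691; sigma = (1 + 3) * (1 + 5) * (1 + 691) = 4 * 6 * 692 = 16608; answer 16608
Part 4: R3 = 16608; r = -29; a(2) = -2*(-13) + 1*(-29) = -3; iterating: a(2)=-3, a(3)=-7, a(4)=11, a(5)=-29, a(6)=69, a(7)=-167, a(8)=403, a(9)=-973, a(10)=2349, a(11)=-5671, a(12)=13691, a(13)=-33053, a(14)=79797, a(15)=-192647, a(16)=465091, a(17)=-1122829; answer -1122829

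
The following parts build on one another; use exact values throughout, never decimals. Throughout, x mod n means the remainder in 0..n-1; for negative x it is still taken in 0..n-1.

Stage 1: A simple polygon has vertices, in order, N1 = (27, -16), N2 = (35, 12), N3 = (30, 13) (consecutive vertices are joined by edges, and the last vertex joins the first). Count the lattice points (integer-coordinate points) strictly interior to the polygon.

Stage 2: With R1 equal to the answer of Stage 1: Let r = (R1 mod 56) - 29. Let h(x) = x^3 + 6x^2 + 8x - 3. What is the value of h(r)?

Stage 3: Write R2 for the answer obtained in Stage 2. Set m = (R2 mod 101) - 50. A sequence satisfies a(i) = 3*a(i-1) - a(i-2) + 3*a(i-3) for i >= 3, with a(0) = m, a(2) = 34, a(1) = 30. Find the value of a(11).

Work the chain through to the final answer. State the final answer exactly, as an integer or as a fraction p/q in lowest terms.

123975

Stage 1: cross terms: (27*12 - 35*-16)=884, (35*13 - 30*12)=95, (30*-16 - 27*13)=-831; twice the area = |148| = 148; area = 74; boundary points = 4 + 1 + 1 = 6; strictly interior points = area - boundary/2 + 1 = 72; answer 72
Stage 2: R1 = 72; r = -13; 1*(-13)^3 + 6*(-13)^2 + 8*(-13)^1 - 3 = (-2197) + (1014) + (-104) + (-3) = -1290; answer -1290
Stage 3: R2 = -1290; m = -27; a(3) = 3*(34) - 1*(30) + 3*(-27) = -9; iterating: a(3)=-9, a(4)=29, a(5)=198, a(6)=538, a(7)=1503, a(8)=4565, a(9)=13806, a(10)=41362, a(11)=123975; answer 123975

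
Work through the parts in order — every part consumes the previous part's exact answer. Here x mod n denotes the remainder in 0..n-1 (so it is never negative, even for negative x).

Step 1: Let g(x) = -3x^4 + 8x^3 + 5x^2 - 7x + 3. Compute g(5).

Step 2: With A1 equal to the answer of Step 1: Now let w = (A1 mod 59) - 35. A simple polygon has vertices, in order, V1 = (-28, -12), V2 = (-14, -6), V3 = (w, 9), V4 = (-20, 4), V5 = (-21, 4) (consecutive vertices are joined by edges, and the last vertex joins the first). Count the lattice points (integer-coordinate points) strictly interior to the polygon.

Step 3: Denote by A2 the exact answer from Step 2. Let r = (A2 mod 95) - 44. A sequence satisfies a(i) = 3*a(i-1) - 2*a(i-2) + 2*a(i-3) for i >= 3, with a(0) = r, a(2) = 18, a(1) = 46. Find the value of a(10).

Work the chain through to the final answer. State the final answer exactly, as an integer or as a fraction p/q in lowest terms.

Step 1: -3*(5)^4 + 8*(5)^3 + 5*(5)^2 - 7*(5)^1 + 3 = (-1875) + (1000) + (125) + (-35) + (3) = -782; answer -782
Step 2: A1 = -782; w = 9; cross terms: (-28*-6 - -14*-12)=0, (-14*9 - 9*-6)=-72, (9*4 - -20*9)=216, (-20*4 - -21*4)=4, (-21*-12 - -28*4)=364; twice the area = |512| = 512; area = 256; boundary points = 2 + 1 + 1 + 1 + 1 = 6; strictly interior points = area - boundary/2 + 1 = 254; answer 254
Step 3: A2 = 254; r = 20; a(3) = 3*(18) - 2*(46) + 2*(20) = 2; iterating: a(3)=2, a(4)=62, a(5)=218, a(6)=534, a(7)=1290, a(8)=3238, a(9)=8202, a(10)=20710; answer 20710

20710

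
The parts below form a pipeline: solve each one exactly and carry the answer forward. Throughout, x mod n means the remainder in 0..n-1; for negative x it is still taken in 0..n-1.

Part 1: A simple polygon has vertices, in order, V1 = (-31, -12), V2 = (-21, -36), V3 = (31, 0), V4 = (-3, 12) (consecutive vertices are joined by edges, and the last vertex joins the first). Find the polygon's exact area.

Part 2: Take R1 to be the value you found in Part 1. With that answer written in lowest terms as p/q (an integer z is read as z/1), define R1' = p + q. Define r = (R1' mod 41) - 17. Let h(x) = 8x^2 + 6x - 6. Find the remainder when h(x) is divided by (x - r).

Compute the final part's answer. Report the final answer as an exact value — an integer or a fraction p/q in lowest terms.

1028

Part 1: cross terms: (-31*-36 - -21*-12)=864, (-21*0 - 31*-36)=1116, (31*12 - -3*0)=372, (-3*-12 - -31*12)=408; twice the area = |2760| = 2760; area = 1380; answer 1380
Part 2: R1 = 1380; threaded value p + q = 1381; r = 11; remainder = value at the root: 8*(11)^2 + 6*(11)^1 - 6 = (968) + (66) + (-6) = 1028; answer 1028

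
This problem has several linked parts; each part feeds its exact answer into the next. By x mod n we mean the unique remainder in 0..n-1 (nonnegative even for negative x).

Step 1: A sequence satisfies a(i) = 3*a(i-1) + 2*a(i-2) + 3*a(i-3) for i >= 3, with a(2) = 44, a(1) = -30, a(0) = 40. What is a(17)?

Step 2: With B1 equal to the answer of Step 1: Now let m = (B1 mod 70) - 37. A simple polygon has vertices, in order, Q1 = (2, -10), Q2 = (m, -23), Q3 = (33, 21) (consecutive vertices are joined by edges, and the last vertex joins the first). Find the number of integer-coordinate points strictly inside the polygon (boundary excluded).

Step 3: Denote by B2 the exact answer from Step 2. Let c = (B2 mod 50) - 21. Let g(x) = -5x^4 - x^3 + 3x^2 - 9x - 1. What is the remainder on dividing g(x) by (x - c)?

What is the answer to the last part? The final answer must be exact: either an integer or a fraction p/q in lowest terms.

Step 1: a(3) = 3*(44) + 2*(-30) + 3*(40) = 192; iterating: a(3)=192, a(4)=574, a(5)=2238, a(6)=8438, a(7)=31512, a(8)=118126, a(9)=442716, a(10)=1658936, a(11)=6216618, a(12)=23295874, a(13)=87297666, a(14)=327134600, a(15)=1225886754, a(16)=4593822460, a(17)=17214644688; answer 17214644688
Step 2: B1 = 17214644688; m = 1; cross terms: (2*-23 - 1*-10)=-36, (1*21 - 33*-23)=780, (33*-10 - 2*21)=-372; twice the area = |372| = 372; area = 186; boundary points = 1 + 4 + 31 = 36; strictly interior points = area - boundary/2 + 1 = 169; answer 169
Step 3: B2 = 169; c = -2; remainder = value at the root: -5*(-2)^4 - 1*(-2)^3 + 3*(-2)^2 - 9*(-2)^1 - 1 = (-80) + (8) + (12) + (18) + (-1) = -43; answer -43

-43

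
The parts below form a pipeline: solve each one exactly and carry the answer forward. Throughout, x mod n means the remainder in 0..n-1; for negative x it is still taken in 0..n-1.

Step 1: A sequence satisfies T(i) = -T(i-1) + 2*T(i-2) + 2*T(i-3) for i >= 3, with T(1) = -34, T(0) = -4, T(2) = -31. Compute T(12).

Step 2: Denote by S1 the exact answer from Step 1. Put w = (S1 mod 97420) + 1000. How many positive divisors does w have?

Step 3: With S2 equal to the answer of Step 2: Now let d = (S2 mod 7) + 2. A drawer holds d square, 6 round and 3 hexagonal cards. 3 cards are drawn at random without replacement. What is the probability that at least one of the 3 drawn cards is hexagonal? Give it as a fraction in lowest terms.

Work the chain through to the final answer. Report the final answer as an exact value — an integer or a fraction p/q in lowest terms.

Step 1: T(3) = -1*(-31) + 2*(-34) + 2*(-4) = -45; iterating: T(3)=-45, T(4)=-85, T(5)=-67, T(6)=-193, T(7)=-111, T(8)=-409, T(9)=-199, T(10)=-841, T(11)=-375, T(12)=-1705; answer -1705
Step 2: S1 = -1705; w = 96715; 96715 = 5 * 23 * 29^2; number of divisors = (1+1) * (1+1) * (2+1) = 12; answer 12
Step 3: S2 = 12; d = 7; total draws C(16,3) = 560; complement C(13,3) = 286; favorable 560 - 286 = 274; P = 137/280; answer 137/280

137/280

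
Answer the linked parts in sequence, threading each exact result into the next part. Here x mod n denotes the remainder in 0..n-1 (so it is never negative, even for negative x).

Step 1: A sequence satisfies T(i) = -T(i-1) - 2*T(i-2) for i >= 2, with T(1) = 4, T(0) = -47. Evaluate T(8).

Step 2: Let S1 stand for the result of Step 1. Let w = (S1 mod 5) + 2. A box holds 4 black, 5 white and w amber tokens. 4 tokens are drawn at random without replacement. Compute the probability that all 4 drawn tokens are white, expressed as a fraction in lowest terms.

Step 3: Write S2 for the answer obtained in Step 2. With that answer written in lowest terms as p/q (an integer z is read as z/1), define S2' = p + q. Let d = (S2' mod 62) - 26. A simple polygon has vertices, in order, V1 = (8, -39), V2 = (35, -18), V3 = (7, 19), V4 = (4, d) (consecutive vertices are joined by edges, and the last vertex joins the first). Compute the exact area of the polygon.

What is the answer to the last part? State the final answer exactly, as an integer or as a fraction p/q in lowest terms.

Step 1: T(2) = -1*(4) - 2*(-47) = 90; iterating: T(2)=90, T(3)=-98, T(4)=-82, T(5)=278, T(6)=-114, T(7)=-442, T(8)=670; answer 670
Step 2: S1 = 670; w = 2; total draws C(11,4) = 330; favorable C(5,4) = 5; P = 1/66; answer 1/66
Step 3: S2 = 1/66; threaded value p + q = 67; d = -21; cross terms: (8*-18 - 35*-39)=1221, (35*19 - 7*-18)=791, (7*-21 - 4*19)=-223, (4*-39 - 8*-21)=12; twice the area = |1801| = 1801; area = 1801/2; answer 1801/2

1801/2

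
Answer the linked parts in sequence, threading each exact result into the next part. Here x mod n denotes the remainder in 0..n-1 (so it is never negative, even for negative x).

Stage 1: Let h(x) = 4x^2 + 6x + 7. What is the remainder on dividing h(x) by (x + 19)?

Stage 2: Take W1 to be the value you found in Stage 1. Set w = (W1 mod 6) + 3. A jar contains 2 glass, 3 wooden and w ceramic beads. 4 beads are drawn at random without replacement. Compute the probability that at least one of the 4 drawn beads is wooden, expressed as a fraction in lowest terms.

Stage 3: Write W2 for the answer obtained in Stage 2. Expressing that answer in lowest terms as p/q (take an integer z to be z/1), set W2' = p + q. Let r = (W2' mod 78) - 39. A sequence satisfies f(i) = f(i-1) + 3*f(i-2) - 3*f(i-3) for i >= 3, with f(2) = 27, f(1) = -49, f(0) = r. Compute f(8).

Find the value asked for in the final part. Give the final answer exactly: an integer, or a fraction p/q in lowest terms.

2211

Stage 1: remainder = value at the root: 4*(-19)^2 + 6*(-19)^1 + 7 = (1444) + (-114) + (7) = 1337; answer 1337
Stage 2: W1 = 1337; w = 8; total draws C(13,4) = 715; complement C(10,4) = 210; favorable 715 - 210 = 505; P = 101/143; answer 101/143
Stage 3: W2 = 101/143; threaded value p + q = 244; r = -29; f(3) = 1*(27) + 3*(-49) - 3*(-29) = -33; iterating: f(3)=-33, f(4)=195, f(5)=15, f(6)=699, f(7)=159, f(8)=2211; answer 2211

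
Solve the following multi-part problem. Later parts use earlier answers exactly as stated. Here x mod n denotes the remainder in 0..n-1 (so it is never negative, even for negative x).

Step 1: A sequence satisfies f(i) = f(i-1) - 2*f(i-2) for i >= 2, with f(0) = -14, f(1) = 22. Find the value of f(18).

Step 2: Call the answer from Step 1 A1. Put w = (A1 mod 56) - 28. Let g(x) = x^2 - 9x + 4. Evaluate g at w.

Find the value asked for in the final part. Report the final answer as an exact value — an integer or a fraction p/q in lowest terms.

290

Step 1: f(2) = 1*(22) - 2*(-14) = 50; iterating: f(2)=50, f(3)=6, f(4)=-94, f(5)=-106, f(6)=82, f(7)=294, f(8)=130, f(9)=-458, f(10)=-718, f(11)=198, f(12)=1634, f(13)=1238, f(14)=-2030, f(15)=-4506, f(16)=-446, f(17)=8566, f(18)=9458; answer 9458
Step 2: A1 = 9458; w = 22; 1*(22)^2 - 9*(22)^1 + 4 = (484) + (-198) + (4) = 290; answer 290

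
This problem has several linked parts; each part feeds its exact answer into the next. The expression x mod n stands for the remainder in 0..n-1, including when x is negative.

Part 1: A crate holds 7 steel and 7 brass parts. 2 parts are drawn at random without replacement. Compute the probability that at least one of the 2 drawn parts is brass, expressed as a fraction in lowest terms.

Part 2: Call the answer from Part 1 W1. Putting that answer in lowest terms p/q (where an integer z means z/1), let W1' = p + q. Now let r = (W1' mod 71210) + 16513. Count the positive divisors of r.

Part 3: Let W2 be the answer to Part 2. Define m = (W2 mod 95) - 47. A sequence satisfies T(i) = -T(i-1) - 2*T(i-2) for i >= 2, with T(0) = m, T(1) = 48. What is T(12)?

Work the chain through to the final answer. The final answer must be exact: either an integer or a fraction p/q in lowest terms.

Part 1: total draws C(14,2) = 91; complement C(7,2) = 21; favorable 91 - 21 = 70; P = 10/13; answer 10/13
Part 2: W1 = 10/13; threaded value p + q = 23; r = 16536; 16536 = 2^3 * 3 * 13 * 53; number of divisors = (3+1) * (1+1) * (1+1) * (1+1) = 32; answer 32
Part 3: W2 = 32; m = -15; T(2) = -1*(48) - 2*(-15) = -18; iterating: T(2)=-18, T(3)=-78, T(4)=114, T(5)=42, T(6)=-270, T(7)=186, T(8)=354, T(9)=-726, T(10)=18, T(11)=1434, T(12)=-1470; answer -1470

-1470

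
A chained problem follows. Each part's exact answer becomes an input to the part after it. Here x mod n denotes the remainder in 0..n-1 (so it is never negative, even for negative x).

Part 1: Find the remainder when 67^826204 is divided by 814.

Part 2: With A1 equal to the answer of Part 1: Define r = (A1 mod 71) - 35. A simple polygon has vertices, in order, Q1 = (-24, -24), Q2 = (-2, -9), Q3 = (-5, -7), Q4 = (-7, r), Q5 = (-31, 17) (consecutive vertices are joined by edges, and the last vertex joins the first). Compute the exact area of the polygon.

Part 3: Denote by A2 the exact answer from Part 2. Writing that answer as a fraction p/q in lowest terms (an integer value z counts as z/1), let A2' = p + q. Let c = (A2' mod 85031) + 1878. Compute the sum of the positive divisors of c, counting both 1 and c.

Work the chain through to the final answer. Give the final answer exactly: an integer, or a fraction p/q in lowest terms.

Part 1: squarings mod 814: 67^1=67, 67^2=419, 67^4=551, 67^8=793, 67^16=441, 67^32=749, 67^64=155, 67^128=419, 67^256=551, 67^512=793, 67^1024=441, 67^2048=749, 67^4096=155, 67^8192=419, 67^16384=551, 67^32768=793, 67^65536=441, 67^131072=749, 67^262144=155, 67^524288=419; 67^826204 = 67^4 * 67^8 * 67^16 * 67^64 * 67^256 * 67^512 * 67^2048 * 67^4096 * 67^32768 * 67^262144 * 67^524288 = 551 (mod 814); answer 551
Part 2: A1 = 551; r = 19; cross terms: (-24*-9 - -2*-24)=168, (-2*-7 - -5*-9)=-31, (-5*19 - -7*-7)=-144, (-7*17 - -31*19)=470, (-31*-24 - -24*17)=1152; twice the area = |1615| = 1615; area = 1615/2; answer 1615/2
Part 3: A2 = 1615/2; threaded value p + q = 1617; c = 3495; 3495 = 3 * 5 * 233; sigma = (1 + 3) * (1 + 5) * (1 + 233) = 4 * 6 * 234 = 5616; answer 5616

5616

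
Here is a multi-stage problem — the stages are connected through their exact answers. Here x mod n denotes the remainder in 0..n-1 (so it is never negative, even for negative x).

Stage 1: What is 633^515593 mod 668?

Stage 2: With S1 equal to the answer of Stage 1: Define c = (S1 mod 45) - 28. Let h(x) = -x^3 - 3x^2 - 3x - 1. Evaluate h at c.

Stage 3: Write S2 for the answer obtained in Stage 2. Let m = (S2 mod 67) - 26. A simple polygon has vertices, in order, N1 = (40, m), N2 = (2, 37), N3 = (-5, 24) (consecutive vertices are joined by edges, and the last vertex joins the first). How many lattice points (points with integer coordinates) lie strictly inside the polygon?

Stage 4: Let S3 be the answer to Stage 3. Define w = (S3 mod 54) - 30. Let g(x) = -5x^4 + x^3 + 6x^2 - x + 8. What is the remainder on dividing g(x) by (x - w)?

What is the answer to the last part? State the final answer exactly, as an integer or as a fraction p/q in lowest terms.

Stage 1: squarings mod 668: 633^1=633, 633^2=557, 633^4=297, 633^8=33, 633^16=421, 633^32=221, 633^64=77, 633^128=585, 633^256=209, 633^512=261, 633^1024=653, 633^2048=225, 633^4096=525, 633^8192=409, 633^16384=281, 633^32768=137, 633^65536=65, 633^131072=217, 633^262144=329; 633^515593 = 633^1 * 633^8 * 633^512 * 633^1024 * 633^2048 * 633^4096 * 633^16384 * 633^32768 * 633^65536 * 633^131072 * 633^262144 = 353 (mod 668); answer 353
Stage 2: S1 = 353; c = 10; -1*(10)^3 - 3*(10)^2 - 3*(10)^1 - 1 = (-1000) + (-300) + (-30) + (-1) = -1331; answer -1331
Stage 3: S2 = -1331; m = -17; cross terms: (40*37 - 2*-17)=1514, (2*24 - -5*37)=233, (-5*-17 - 40*24)=-875; twice the area = |872| = 872; area = 436; boundary points = 2 + 1 + 1 = 4; strictly interior points = area - boundary/2 + 1 = 435; answer 435
Stage 4: S3 = 435; w = -27; remainder = value at the root: -5*(-27)^4 + 1*(-27)^3 + 6*(-27)^2 - 1*(-27)^1 + 8 = (-2657205) + (-19683) + (4374) + (27) + (8) = -2672479; answer -2672479

-2672479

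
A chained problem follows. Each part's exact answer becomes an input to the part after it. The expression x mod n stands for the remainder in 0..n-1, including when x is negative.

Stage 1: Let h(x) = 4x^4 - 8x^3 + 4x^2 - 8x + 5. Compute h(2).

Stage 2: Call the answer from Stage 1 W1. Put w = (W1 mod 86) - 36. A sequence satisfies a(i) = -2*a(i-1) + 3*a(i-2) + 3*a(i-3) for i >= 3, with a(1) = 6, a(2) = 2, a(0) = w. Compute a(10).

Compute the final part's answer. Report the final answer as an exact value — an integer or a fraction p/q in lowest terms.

82019

Stage 1: 4*(2)^4 - 8*(2)^3 + 4*(2)^2 - 8*(2)^1 + 5 = (64) + (-64) + (16) + (-16) + (5) = 5; answer 5
Stage 2: W1 = 5; w = -31; a(3) = -2*(2) + 3*(6) + 3*(-31) = -79; iterating: a(3)=-79, a(4)=182, a(5)=-595, a(6)=1499, a(7)=-4237, a(8)=11186, a(9)=-30586, a(10)=82019; answer 82019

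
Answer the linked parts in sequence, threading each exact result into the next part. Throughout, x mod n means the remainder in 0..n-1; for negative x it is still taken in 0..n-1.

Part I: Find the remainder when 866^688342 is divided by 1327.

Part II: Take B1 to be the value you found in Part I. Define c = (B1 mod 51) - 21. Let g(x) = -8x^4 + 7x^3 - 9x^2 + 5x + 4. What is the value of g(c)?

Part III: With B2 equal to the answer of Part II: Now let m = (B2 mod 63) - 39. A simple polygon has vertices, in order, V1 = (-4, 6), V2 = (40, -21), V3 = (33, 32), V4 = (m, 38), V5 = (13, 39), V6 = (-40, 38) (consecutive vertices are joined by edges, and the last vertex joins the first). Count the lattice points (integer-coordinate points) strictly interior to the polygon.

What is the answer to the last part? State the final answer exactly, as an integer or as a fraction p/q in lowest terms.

Part I: squarings mod 1327: 866^1=866, 866^2=201, 866^4=591, 866^8=280, 866^16=107, 866^32=833, 866^64=1195, 866^128=173, 866^256=735, 866^512=136, 866^1024=1245, 866^2048=89, 866^4096=1286, 866^8192=354, 866^16384=578, 866^32768=1007, 866^65536=221, 866^131072=1069, 866^262144=214, 866^524288=678; 866^688342 = 866^2 * 866^4 * 866^16 * 866^64 * 866^128 * 866^32768 * 866^131072 * 866^524288 = 213 (mod 1327); answer 213
Part II: B1 = 213; c = -12; -8*(-12)^4 + 7*(-12)^3 - 9*(-12)^2 + 5*(-12)^1 + 4 = (-165888) + (-12096) + (-1296) + (-60) + (4) = -179336; answer -179336
Part III: B2 = -179336; m = -14; cross terms: (-4*-21 - 40*6)=-156, (40*32 - 33*-21)=1973, (33*38 - -14*32)=1702, (-14*39 - 13*38)=-1040, (13*38 - -40*39)=2054, (-40*6 - -4*38)=-88; twice the area = |4445| = 4445; area = 4445/2; boundary points = 1 + 1 + 1 + 1 + 1 + 4 = 9; strictly interior points = area - boundary/2 + 1 = 2219; answer 2219

2219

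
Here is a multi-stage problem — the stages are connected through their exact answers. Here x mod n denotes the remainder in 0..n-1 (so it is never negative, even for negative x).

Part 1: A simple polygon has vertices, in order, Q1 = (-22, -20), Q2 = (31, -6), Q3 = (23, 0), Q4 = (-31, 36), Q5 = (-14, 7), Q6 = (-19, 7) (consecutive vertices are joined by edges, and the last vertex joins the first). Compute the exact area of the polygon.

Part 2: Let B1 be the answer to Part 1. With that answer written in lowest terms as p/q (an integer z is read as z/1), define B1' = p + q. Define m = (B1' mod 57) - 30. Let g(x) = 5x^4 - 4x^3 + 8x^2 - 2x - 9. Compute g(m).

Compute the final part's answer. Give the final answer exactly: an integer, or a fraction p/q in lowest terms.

1135

Part 1: cross terms: (-22*-6 - 31*-20)=752, (31*0 - 23*-6)=138, (23*36 - -31*0)=828, (-31*7 - -14*36)=287, (-14*7 - -19*7)=35, (-19*-20 - -22*7)=534; twice the area = |2574| = 2574; area = 1287; answer 1287
Part 2: B1 = 1287; threaded value p + q = 1288; m = 4; 5*(4)^4 - 4*(4)^3 + 8*(4)^2 - 2*(4)^1 - 9 = (1280) + (-256) + (128) + (-8) + (-9) = 1135; answer 1135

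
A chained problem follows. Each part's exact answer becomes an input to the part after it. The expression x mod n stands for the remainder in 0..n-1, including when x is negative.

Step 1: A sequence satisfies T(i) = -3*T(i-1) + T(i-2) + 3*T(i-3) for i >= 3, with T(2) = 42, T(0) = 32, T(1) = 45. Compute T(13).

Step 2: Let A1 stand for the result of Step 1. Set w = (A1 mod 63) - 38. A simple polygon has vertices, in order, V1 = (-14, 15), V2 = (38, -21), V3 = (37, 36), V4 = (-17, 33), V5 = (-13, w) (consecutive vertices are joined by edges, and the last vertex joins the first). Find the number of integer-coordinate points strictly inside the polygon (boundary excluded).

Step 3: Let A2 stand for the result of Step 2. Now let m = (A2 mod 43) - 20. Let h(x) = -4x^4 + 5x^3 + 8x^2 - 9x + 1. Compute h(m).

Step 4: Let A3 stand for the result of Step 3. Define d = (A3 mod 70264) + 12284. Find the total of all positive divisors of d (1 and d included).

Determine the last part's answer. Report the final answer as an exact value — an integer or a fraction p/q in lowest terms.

30780

Step 1: T(3) = -3*(42) + 1*(45) + 3*(32) = 15; iterating: T(3)=15, T(4)=132, T(5)=-255, T(6)=942, T(7)=-2685, T(8)=8232, T(9)=-24555, T(10)=73842, T(11)=-221385, T(12)=664332, T(13)=-1992855; answer -1992855
Step 2: A1 = -1992855; w = -14; cross terms: (-14*-21 - 38*15)=-276, (38*36 - 37*-21)=2145, (37*33 - -17*36)=1833, (-17*-14 - -13*33)=667, (-13*15 - -14*-14)=-391; twice the area = |3978| = 3978; area = 1989; boundary points = 4 + 1 + 3 + 1 + 1 = 10; strictly interior points = area - boundary/2 + 1 = 1985; answer 1985
Step 3: A2 = 1985; m = -13; -4*(-13)^4 + 5*(-13)^3 + 8*(-13)^2 - 9*(-13)^1 + 1 = (-114244) + (-10985) + (1352) + (117) + (1) = -123759; answer -123759
Step 4: A3 = -123759; d = 29053; 29053 = 17 * 1709; sigma = (1 + 17) * (1 + 1709) = 18 * 1710 = 30780; answer 30780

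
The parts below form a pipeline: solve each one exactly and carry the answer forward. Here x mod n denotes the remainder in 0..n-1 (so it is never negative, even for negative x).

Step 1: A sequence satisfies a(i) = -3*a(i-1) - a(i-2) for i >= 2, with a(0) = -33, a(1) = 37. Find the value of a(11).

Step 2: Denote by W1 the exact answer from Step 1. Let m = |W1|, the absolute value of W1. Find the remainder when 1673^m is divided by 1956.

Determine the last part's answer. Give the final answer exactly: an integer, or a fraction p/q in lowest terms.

Step 1: a(2) = -3*(37) - 1*(-33) = -78; iterating: a(2)=-78, a(3)=197, a(4)=-513, a(5)=1342, a(6)=-3513, a(7)=9197, a(8)=-24078, a(9)=63037, a(10)=-165033, a(11)=432062; answer 432062
Step 2: W1 = 432062; m = 432062; squarings mod 1956: 1673^1=1673, 1673^2=1849, 1673^4=1669, 1673^8=217, 1673^16=145, 1673^32=1465, 1673^64=493, 1673^128=505, 1673^256=745, 1673^512=1477, 1673^1024=589, 1673^2048=709, 1673^4096=1945, 1673^8192=121, 1673^16384=949, 1673^32768=841, 1673^65536=1165, 1673^131072=1717, 1673^262144=397; 1673^432062 = 1673^2 * 1673^4 * 1673^8 * 1673^16 * 1673^32 * 1673^128 * 1673^256 * 1673^512 * 1673^1024 * 1673^4096 * 1673^32768 * 1673^131072 * 1673^262144 = 217 (mod 1956); answer 217

217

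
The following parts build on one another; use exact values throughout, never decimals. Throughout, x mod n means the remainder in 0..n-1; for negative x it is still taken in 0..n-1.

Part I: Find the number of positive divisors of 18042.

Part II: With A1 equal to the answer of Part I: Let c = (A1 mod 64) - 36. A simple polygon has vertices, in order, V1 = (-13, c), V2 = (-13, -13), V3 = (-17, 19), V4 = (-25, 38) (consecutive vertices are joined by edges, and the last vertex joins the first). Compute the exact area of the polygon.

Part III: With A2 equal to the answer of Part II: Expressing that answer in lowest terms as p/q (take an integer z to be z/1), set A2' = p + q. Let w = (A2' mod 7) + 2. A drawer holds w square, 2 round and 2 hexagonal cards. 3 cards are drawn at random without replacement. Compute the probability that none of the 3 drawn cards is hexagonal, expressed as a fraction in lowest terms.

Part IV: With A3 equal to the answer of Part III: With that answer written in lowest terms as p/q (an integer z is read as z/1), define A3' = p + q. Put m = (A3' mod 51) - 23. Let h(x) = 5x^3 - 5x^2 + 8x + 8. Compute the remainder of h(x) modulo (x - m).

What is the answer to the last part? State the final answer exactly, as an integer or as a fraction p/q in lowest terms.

Part I: 18042 = 2 * 3 * 31 * 97; number of divisors = (1+1) * (1+1) * (1+1) * (1+1) = 16; answer 16
Part II: A1 = 16; c = -20; cross terms: (-13*-13 - -13*-20)=-91, (-13*19 - -17*-13)=-468, (-17*38 - -25*19)=-171, (-25*-20 - -13*38)=994; twice the area = |264| = 264; area = 132; answer 132
Part III: A2 = 132; threaded value p + q = 133; w = 2; total draws C(6,3) = 20; favorable C(4,3) = 4; P = 1/5; answer 1/5
Part IV: A3 = 1/5; threaded value p + q = 6; m = -17; remainder = value at the root: 5*(-17)^3 - 5*(-17)^2 + 8*(-17)^1 + 8 = (-24565) + (-1445) + (-136) + (8) = -26138; answer -26138

-26138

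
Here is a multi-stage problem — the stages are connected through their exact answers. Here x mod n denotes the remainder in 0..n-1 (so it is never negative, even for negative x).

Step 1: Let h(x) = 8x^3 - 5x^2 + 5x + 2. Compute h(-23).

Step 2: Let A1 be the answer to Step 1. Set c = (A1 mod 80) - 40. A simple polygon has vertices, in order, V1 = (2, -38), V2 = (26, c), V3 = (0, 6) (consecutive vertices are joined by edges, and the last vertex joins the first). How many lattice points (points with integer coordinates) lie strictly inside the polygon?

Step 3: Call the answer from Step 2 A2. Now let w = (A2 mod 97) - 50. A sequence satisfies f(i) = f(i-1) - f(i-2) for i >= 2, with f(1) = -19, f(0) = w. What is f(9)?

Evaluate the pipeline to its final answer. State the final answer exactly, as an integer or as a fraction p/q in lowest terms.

Step 1: 8*(-23)^3 - 5*(-23)^2 + 5*(-23)^1 + 2 = (-97336) + (-2645) + (-115) + (2) = -100094; answer -100094
Step 2: A1 = -100094; c = 26; cross terms: (2*26 - 26*-38)=1040, (26*6 - 0*26)=156, (0*-38 - 2*6)=-12; twice the area = |1184| = 1184; area = 592; boundary points = 8 + 2 + 2 = 12; strictly interior points = area - boundary/2 + 1 = 587; answer 587
Step 3: A2 = 587; w = -45; f(2) = 1*(-19) - 1*(-45) = 26; iterating: f(2)=26, f(3)=45, f(4)=19, f(5)=-26, f(6)=-45, f(7)=-19, f(8)=26, f(9)=45; answer 45

45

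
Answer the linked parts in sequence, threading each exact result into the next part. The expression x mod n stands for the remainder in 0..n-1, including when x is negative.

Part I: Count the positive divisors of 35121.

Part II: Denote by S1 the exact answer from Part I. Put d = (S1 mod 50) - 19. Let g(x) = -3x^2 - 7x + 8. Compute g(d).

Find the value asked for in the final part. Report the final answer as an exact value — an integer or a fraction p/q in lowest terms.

-278

Part I: 35121 = 3 * 23 * 509; number of divisors = (1+1) * (1+1) * (1+1) = 8; answer 8
Part II: S1 = 8; d = -11; -3*(-11)^2 - 7*(-11)^1 + 8 = (-363) + (77) + (8) = -278; answer -278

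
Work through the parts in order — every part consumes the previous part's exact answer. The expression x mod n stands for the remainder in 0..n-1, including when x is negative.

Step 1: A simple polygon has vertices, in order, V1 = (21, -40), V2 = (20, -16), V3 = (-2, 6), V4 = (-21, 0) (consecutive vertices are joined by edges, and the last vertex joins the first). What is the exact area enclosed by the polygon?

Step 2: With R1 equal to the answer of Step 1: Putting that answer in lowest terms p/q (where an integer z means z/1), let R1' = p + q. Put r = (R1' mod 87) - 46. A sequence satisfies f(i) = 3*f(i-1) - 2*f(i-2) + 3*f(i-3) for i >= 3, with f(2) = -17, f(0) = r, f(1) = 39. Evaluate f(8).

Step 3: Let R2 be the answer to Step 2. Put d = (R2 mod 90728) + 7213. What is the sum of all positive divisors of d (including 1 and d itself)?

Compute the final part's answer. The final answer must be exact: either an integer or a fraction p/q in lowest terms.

143136

Step 1: cross terms: (21*-16 - 20*-40)=464, (20*6 - -2*-16)=88, (-2*0 - -21*6)=126, (-21*-40 - 21*0)=840; twice the area = |1518| = 1518; area = 759; answer 759
Step 2: R1 = 759; threaded value p + q = 760; r = 18; f(3) = 3*(-17) - 2*(39) + 3*(18) = -75; iterating: f(3)=-75, f(4)=-74, f(5)=-123, f(6)=-446, f(7)=-1314, f(8)=-3419; answer -3419
Step 3: R2 = -3419; d = 94522; 94522 = 2 * 167 * 283; sigma = (1 + 2) * (1 + 167) * (1 + 283) = 3 * 168 * 284 = 143136; answer 143136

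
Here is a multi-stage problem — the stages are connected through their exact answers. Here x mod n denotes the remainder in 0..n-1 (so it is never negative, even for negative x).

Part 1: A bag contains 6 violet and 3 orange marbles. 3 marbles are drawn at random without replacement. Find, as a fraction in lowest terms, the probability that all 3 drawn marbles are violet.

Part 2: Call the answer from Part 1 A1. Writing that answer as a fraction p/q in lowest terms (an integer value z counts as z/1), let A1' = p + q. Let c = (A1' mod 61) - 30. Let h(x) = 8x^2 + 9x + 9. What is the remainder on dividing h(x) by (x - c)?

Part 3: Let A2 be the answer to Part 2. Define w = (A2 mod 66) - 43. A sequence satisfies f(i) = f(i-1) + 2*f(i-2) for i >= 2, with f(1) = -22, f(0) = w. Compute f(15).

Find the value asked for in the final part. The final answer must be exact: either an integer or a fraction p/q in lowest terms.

-327682

Part 1: total draws C(9,3) = 84; favorable C(6,3) = 20; P = 5/21; answer 5/21
Part 2: A1 = 5/21; threaded value p + q = 26; c = -4; remainder = value at the root: 8*(-4)^2 + 9*(-4)^1 + 9 = (128) + (-36) + (9) = 101; answer 101
Part 3: A2 = 101; w = -8; f(2) = 1*(-22) + 2*(-8) = -38; iterating: f(2)=-38, f(3)=-82, f(4)=-158, f(5)=-322, f(6)=-638, f(7)=-1282, f(8)=-2558, f(9)=-5122, f(10)=-10238, f(11)=-20482, f(12)=-40958, f(13)=-81922, f(14)=-163838, f(15)=-327682; answer -327682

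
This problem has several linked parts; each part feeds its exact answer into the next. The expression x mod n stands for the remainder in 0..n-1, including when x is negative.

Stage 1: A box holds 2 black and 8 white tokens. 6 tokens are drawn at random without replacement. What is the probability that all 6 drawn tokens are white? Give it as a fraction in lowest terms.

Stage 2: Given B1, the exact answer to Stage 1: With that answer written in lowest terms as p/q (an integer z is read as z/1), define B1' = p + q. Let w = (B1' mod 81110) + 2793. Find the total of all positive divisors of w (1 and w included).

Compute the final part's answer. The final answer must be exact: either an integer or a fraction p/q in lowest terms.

5076

Stage 1: total draws C(10,6) = 210; favorable C(8,6) = 28; P = 2/15; answer 2/15
Stage 2: B1 = 2/15; threaded value p + q = 17; w = 2810; 2810 = 2 * 5 * 281; sigma = (1 + 2) * (1 + 5) * (1 + 281) = 3 * 6 * 282 = 5076; answer 5076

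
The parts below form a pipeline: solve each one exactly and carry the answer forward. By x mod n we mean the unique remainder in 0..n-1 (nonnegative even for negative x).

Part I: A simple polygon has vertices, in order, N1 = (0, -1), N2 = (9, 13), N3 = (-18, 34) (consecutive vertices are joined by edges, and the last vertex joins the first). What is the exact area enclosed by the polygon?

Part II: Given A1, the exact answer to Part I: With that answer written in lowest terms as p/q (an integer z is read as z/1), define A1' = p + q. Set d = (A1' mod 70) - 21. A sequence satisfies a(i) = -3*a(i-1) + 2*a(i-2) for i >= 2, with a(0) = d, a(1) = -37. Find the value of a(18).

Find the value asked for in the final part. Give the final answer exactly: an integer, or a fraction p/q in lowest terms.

Part I: cross terms: (0*13 - 9*-1)=9, (9*34 - -18*13)=540, (-18*-1 - 0*34)=18; twice the area = |567| = 567; area = 567/2; answer 567/2
Part II: A1 = 567/2; threaded value p + q = 569; d = -12; a(2) = -3*(-37) + 2*(-12) = 87; iterating: a(2)=87, a(3)=-335, a(4)=1179, a(5)=-4207, a(6)=14979, a(7)=-53351, a(8)=190011, a(9)=-676735, a(10)=2410227, a(11)=-8584151, a(12)=30572907, a(13)=-108887023, a(14)=387806883, a(15)=-1381194695, a(16)=4919197851, a(17)=-17519982943, a(18)=62398344531; answer 62398344531

62398344531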